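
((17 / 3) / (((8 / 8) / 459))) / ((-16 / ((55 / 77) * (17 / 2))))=-221085 / 224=-986.99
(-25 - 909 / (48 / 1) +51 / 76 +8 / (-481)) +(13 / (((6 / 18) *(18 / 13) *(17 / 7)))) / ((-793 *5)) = -98454637067 / 2274514320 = -43.29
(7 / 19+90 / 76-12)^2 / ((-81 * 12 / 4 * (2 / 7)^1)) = -1103263 / 701784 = -1.57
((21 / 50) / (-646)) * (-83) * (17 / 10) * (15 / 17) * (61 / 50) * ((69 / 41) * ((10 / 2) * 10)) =22008861 / 2648600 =8.31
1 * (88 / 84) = 1.05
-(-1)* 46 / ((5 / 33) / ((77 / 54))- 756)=-19481 / 320121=-0.06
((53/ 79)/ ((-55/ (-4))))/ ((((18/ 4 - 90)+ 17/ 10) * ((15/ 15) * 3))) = -212/ 1092333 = -0.00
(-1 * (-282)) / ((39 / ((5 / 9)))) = 470 / 117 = 4.02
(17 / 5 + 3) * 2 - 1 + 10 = 109 / 5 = 21.80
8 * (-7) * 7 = -392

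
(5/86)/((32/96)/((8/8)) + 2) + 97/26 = 14696/3913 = 3.76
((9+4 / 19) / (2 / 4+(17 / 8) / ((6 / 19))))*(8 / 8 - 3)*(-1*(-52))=-873600 / 6593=-132.50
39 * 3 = 117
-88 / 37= -2.38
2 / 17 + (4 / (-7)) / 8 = 11 / 238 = 0.05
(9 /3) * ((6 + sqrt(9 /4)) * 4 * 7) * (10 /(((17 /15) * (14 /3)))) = 20250 /17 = 1191.18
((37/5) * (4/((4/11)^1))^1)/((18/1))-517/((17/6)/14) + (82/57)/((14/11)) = -518682923/203490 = -2548.94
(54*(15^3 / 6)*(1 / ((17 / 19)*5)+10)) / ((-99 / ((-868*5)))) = 231430500 / 17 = 13613558.82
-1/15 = -0.07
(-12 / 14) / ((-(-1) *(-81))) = 2 / 189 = 0.01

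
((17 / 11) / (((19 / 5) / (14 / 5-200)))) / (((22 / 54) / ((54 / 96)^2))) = -62.29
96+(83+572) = 751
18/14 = 9/7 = 1.29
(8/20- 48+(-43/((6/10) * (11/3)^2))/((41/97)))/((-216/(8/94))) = 1493543/62955090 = 0.02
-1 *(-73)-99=-26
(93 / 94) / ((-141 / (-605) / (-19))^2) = 4096185775 / 622938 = 6575.59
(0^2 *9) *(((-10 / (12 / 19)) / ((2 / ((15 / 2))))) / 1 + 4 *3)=0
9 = 9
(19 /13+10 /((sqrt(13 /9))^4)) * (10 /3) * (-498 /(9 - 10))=1754620 /169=10382.37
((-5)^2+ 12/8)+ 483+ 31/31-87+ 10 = 867/2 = 433.50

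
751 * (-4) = -3004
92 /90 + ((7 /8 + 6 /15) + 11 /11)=3.30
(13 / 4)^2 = 10.56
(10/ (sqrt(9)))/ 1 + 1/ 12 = 41/ 12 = 3.42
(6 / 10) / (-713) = -3 / 3565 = -0.00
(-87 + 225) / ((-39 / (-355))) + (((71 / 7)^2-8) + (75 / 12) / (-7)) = 3440153 / 2548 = 1350.14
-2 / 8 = -1 / 4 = -0.25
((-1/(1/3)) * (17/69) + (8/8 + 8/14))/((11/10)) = 1340/1771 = 0.76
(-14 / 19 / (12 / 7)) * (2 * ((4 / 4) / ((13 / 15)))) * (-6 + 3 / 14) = 5.74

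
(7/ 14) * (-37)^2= 1369/ 2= 684.50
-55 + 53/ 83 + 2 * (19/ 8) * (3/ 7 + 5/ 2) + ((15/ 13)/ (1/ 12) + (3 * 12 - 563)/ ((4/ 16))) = -128981347/ 60424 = -2134.60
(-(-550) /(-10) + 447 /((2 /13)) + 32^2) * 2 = 7749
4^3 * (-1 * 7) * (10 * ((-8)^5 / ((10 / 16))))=234881024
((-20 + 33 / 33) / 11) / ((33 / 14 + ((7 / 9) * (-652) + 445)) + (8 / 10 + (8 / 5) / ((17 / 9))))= 40698 / 1369115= 0.03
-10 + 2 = -8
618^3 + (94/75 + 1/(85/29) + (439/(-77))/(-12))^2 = 4044312691197773569/17134810000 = 236029036.28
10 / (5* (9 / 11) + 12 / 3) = 110 / 89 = 1.24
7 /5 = 1.40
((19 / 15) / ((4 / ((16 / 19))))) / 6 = 2 / 45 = 0.04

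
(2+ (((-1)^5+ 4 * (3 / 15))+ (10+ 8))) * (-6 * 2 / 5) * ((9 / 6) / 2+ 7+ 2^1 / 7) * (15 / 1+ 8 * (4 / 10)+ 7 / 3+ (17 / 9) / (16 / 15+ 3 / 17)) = -93431151 / 11095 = -8421.01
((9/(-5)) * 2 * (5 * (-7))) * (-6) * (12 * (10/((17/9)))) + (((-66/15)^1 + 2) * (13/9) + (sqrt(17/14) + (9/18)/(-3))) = -24496253/510 + sqrt(238)/14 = -48030.77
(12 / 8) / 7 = 3 / 14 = 0.21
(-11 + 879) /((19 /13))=11284 /19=593.89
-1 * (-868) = 868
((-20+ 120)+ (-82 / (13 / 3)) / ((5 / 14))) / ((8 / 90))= 6876 / 13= 528.92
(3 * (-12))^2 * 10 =12960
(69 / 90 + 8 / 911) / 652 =21193 / 17819160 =0.00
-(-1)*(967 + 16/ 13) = 12587/ 13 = 968.23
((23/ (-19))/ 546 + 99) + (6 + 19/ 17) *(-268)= -1808.53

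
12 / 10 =1.20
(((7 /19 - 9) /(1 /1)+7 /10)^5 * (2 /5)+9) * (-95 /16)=74499.00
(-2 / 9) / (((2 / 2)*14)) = -1 / 63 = -0.02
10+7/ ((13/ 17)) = 249/ 13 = 19.15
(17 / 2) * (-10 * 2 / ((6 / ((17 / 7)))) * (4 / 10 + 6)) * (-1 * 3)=9248 / 7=1321.14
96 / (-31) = -96 / 31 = -3.10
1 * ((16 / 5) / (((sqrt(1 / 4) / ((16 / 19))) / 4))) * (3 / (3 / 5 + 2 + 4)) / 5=1.96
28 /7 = 4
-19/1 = -19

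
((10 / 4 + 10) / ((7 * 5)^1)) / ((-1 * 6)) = -5 / 84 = -0.06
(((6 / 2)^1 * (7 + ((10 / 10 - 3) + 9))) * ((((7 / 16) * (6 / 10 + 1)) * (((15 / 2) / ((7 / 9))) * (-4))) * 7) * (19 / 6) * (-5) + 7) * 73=9175516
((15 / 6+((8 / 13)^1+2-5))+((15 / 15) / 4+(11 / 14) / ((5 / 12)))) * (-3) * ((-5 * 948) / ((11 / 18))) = 52433406 / 1001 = 52381.02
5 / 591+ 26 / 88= 7903 / 26004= 0.30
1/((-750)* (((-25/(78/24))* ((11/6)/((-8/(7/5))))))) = -26/48125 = -0.00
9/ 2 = 4.50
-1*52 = -52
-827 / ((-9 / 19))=1745.89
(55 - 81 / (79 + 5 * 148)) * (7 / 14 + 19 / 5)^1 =107414 / 455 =236.07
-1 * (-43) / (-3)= -43 / 3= -14.33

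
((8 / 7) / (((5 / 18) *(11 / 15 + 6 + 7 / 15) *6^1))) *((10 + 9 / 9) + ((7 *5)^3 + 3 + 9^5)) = 203876 / 21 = 9708.38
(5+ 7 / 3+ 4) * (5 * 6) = 340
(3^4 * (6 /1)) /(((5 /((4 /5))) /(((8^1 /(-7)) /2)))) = -7776 /175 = -44.43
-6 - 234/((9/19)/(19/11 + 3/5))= -63562/55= -1155.67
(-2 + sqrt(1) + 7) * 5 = 30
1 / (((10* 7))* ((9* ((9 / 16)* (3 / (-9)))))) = -8 / 945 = -0.01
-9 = -9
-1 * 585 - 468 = -1053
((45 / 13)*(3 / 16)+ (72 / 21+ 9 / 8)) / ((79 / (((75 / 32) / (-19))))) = -0.01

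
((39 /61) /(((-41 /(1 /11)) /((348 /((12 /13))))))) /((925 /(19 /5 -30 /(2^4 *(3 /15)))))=3278769 /1017907000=0.00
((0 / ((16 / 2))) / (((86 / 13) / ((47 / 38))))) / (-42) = 0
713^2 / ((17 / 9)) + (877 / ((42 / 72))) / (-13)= 269020.88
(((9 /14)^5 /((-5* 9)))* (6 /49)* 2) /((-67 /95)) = 373977 /441419048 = 0.00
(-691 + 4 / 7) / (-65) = 4833 / 455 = 10.62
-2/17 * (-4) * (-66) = -528/17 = -31.06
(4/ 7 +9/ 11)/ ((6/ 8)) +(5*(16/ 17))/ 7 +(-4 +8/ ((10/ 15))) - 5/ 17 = 40177/ 3927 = 10.23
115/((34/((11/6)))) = 1265/204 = 6.20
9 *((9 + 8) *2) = 306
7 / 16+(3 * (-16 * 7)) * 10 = -53753 / 16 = -3359.56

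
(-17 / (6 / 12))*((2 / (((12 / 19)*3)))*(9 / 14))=-323 / 14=-23.07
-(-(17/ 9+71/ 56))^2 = -2531281/ 254016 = -9.97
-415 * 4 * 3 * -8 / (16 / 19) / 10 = 4731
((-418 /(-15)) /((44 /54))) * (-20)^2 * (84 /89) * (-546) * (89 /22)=-28519069.09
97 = 97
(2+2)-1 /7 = 27 /7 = 3.86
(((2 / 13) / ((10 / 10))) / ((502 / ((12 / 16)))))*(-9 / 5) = -27 / 65260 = -0.00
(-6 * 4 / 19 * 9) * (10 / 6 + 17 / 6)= -972 / 19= -51.16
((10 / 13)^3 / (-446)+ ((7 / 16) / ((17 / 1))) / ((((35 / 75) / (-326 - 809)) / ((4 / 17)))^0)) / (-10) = -3293517 / 1332612320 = -0.00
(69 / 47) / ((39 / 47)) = 23 / 13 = 1.77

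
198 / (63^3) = 22 / 27783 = 0.00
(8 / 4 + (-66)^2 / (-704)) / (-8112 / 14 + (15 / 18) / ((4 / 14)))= 1407 / 193708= 0.01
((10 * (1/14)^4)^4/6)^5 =95367431640625/363411940690896652650310714793910268632333035450156584625883757452920837947448029794533376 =0.00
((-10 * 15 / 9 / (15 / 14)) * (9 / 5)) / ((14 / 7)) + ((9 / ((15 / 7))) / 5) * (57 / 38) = -12.74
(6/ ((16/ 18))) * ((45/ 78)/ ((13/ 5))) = 2025/ 1352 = 1.50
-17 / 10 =-1.70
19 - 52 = -33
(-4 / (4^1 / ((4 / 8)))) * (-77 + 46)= 31 / 2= 15.50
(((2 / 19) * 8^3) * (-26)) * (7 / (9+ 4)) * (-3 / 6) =7168 / 19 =377.26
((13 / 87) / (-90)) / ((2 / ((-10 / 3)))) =13 / 4698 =0.00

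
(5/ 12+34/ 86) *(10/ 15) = 419/ 774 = 0.54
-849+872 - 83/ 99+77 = 9817/ 99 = 99.16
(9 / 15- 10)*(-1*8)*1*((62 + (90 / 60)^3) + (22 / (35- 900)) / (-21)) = 446522137 / 90825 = 4916.29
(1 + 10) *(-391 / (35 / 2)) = -8602 / 35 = -245.77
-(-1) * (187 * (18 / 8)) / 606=561 / 808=0.69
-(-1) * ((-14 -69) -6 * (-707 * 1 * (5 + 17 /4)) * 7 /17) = 16074.03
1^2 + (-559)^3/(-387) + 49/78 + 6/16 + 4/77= 32530670143/72072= 451363.50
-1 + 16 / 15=1 / 15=0.07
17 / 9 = 1.89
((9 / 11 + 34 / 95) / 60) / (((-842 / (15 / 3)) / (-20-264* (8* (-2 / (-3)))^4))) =1772128283 / 71271090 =24.86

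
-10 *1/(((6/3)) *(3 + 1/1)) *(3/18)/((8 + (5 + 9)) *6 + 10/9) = -15/9584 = -0.00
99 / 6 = 33 / 2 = 16.50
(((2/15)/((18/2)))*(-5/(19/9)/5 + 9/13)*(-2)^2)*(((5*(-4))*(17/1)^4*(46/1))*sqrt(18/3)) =-245885824*sqrt(6)/247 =-2438440.50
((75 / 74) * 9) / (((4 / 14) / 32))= 37800 / 37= 1021.62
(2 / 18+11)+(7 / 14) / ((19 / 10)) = 1945 / 171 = 11.37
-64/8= -8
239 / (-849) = -0.28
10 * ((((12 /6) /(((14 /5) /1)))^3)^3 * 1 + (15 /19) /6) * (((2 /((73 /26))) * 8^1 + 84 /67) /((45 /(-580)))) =-1814366563180400 /11250061034709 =-161.28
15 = 15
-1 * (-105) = 105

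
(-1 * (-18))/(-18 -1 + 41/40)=-720/719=-1.00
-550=-550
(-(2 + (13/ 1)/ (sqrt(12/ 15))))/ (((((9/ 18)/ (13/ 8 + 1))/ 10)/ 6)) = -5208.35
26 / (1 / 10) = 260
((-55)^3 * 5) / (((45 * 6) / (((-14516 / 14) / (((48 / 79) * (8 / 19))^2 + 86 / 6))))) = 221864.33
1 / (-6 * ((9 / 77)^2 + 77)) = -5929 / 2739684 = -0.00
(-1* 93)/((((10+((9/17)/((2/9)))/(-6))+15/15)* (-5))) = 6324/3605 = 1.75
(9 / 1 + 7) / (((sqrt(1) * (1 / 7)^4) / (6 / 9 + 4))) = 537824 / 3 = 179274.67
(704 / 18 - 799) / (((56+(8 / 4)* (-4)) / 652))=-1114757 / 108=-10321.82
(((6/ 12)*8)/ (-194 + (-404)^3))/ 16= -1/ 263757832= -0.00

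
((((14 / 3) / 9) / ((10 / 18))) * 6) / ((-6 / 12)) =-56 / 5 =-11.20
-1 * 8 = -8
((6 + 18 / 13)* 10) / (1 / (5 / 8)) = 600 / 13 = 46.15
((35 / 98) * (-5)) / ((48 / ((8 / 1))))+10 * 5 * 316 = 1327175 / 84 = 15799.70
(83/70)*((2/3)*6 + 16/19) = 3818/665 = 5.74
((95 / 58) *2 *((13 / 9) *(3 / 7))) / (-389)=-1235 / 236901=-0.01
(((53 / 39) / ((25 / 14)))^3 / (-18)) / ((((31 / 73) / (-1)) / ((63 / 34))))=52188236842 / 488454890625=0.11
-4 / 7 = -0.57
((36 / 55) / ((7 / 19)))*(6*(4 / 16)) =1026 / 385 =2.66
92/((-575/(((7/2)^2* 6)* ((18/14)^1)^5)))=-354294/8575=-41.32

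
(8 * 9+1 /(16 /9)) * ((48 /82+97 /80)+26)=105856497 /52480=2017.08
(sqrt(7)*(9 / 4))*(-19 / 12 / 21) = -19*sqrt(7) / 112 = -0.45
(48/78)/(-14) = -4/91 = -0.04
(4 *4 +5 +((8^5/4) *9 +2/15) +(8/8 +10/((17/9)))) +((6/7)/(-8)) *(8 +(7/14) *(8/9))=43883941/595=73754.52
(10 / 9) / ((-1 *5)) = -2 / 9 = -0.22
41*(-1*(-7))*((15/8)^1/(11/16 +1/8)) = 8610/13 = 662.31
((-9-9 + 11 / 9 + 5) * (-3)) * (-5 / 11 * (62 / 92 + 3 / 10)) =-11872 / 759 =-15.64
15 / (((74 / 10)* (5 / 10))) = 150 / 37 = 4.05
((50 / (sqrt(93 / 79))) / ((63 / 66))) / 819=1100 * sqrt(7347) / 1599507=0.06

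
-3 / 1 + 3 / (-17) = -54 / 17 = -3.18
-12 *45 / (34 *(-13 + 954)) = -270 / 15997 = -0.02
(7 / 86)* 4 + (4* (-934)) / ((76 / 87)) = -3493828 / 817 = -4276.41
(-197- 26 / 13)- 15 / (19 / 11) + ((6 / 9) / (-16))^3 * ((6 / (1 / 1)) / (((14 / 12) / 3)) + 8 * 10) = -95464805 / 459648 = -207.69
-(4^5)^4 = -1099511627776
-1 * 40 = -40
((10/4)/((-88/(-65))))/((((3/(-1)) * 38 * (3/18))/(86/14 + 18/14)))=-0.72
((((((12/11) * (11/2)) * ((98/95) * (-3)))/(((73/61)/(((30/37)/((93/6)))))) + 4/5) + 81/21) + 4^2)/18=368339689/334086690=1.10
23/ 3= 7.67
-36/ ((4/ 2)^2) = -9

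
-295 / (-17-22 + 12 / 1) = 295 / 27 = 10.93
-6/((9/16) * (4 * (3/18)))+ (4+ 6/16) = -93/8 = -11.62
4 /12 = 0.33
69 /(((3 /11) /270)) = 68310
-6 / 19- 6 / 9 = -56 / 57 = -0.98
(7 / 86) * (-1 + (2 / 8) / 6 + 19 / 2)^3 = 60305875 / 1188864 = 50.73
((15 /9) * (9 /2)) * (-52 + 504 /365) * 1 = -27714 /73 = -379.64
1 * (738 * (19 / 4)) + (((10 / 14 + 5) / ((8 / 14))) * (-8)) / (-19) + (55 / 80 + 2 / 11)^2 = 3510.47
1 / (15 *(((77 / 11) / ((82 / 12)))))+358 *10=3580.07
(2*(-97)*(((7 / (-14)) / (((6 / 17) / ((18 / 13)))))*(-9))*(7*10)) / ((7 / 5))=-2226150 / 13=-171242.31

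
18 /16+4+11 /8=13 /2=6.50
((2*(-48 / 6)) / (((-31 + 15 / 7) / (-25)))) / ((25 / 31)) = -1736 / 101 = -17.19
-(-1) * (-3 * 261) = -783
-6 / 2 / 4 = -3 / 4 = -0.75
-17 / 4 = -4.25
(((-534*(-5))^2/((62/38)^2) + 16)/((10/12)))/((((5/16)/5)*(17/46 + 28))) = 130629760768/72075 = 1812414.30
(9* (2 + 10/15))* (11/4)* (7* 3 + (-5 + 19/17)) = 19206/17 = 1129.76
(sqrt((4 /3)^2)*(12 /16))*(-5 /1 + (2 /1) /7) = -33 /7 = -4.71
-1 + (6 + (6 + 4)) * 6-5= 90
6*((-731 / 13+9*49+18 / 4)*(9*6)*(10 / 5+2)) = 6558408 / 13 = 504492.92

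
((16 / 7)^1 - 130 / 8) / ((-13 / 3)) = 1173 / 364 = 3.22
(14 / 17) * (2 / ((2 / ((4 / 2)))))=28 / 17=1.65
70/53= 1.32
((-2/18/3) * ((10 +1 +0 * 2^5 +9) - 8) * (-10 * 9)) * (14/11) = 50.91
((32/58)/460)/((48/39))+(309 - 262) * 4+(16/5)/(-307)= 769892743/4095380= 187.99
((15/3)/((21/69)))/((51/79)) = 9085/357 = 25.45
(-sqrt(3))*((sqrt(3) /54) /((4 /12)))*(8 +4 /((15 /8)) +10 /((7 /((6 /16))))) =-4481 /2520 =-1.78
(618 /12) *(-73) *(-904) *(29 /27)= 98559052 /27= 3650335.26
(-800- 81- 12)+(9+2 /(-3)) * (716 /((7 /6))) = 29549 /7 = 4221.29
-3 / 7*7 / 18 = -1 / 6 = -0.17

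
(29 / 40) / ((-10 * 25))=-29 / 10000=-0.00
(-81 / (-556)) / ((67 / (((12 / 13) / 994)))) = 243 / 120342586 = 0.00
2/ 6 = 1/ 3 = 0.33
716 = 716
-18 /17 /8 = -9 /68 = -0.13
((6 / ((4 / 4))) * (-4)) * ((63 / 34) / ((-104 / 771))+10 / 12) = 136879 / 442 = 309.68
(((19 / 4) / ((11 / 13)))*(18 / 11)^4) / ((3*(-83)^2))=2160756 / 1109480339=0.00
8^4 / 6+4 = 2060 / 3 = 686.67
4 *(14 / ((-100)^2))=7 / 1250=0.01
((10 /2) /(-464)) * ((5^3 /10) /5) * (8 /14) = -25 /1624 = -0.02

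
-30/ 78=-5/ 13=-0.38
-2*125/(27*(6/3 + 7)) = -250/243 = -1.03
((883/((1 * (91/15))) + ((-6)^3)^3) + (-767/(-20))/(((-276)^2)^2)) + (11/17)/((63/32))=-10077550.12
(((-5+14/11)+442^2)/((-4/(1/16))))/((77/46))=-49426149/27104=-1823.57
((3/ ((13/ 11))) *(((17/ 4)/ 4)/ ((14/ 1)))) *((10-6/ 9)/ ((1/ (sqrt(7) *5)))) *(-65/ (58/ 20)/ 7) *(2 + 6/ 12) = -116875 *sqrt(7)/ 1624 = -190.41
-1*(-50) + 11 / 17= 861 / 17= 50.65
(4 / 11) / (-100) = -1 / 275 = -0.00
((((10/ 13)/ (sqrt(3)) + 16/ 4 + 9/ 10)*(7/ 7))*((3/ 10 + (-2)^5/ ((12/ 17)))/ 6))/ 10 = -66199/ 18000- 1351*sqrt(3)/ 7020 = -4.01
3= 3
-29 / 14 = -2.07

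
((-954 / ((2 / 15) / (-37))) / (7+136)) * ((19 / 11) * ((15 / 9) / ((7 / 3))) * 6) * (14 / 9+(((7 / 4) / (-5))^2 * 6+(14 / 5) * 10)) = 415113.34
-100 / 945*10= -200 / 189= -1.06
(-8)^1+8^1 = 0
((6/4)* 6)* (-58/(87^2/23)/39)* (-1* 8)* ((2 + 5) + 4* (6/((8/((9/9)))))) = 3680/1131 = 3.25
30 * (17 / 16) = 255 / 8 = 31.88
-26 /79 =-0.33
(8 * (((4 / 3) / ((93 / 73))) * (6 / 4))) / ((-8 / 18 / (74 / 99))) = -21608 / 1023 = -21.12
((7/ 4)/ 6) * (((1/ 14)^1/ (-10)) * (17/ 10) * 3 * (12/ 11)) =-51/ 4400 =-0.01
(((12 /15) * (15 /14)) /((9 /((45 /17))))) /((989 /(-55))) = -1650 /117691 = -0.01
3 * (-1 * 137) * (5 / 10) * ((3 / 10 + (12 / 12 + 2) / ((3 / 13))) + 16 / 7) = -448401 / 140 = -3202.86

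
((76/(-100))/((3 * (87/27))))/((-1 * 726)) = 19/175450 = 0.00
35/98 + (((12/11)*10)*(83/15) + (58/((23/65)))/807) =174144491/2858394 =60.92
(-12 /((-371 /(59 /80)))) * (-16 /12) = -59 /1855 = -0.03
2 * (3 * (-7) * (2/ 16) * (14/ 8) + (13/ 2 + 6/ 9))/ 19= 13/ 48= 0.27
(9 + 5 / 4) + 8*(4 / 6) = 187 / 12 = 15.58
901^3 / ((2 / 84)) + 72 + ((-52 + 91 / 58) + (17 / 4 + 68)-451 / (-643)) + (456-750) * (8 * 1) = 2291356128311005 / 74588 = 30720171184.52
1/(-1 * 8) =-1/8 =-0.12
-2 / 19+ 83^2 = 130889 / 19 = 6888.89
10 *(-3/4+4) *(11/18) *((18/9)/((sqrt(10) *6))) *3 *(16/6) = 143 *sqrt(10)/27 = 16.75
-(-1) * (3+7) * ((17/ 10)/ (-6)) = -17/ 6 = -2.83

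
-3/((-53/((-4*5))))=-60/53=-1.13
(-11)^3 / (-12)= 1331 / 12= 110.92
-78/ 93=-26/ 31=-0.84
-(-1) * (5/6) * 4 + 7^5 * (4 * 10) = 2016850/3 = 672283.33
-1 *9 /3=-3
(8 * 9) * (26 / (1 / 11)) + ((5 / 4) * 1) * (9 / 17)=1400301 / 68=20592.66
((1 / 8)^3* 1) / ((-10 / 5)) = -1 / 1024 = -0.00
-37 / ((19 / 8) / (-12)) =3552 / 19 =186.95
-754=-754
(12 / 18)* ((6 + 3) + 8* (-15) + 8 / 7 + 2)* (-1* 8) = 12080 / 21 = 575.24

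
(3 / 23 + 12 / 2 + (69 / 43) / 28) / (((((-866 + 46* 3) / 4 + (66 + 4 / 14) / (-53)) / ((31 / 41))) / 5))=-156405385 / 1225228584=-0.13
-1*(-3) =3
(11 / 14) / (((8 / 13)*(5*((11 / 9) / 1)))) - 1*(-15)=8517 / 560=15.21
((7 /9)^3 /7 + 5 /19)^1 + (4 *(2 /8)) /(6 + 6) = 0.41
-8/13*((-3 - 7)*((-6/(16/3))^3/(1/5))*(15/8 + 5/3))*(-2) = 516375/1664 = 310.32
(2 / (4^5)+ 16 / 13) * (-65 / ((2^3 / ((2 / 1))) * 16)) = -41025 / 32768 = -1.25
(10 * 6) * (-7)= -420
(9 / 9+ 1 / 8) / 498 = 3 / 1328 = 0.00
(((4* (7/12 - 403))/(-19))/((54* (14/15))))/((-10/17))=-82093/28728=-2.86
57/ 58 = 0.98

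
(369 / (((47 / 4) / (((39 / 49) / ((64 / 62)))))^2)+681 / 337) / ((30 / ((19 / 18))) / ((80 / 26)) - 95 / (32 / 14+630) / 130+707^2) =225709690910780739 / 31255249489309964000176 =0.00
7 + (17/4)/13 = 381/52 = 7.33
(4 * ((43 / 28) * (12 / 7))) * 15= 7740 / 49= 157.96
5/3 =1.67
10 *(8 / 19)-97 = -1763 / 19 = -92.79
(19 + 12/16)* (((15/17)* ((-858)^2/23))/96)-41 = 72183203/12512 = 5769.12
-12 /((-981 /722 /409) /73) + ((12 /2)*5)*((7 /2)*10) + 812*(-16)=82321982 /327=251749.18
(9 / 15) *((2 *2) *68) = 816 / 5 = 163.20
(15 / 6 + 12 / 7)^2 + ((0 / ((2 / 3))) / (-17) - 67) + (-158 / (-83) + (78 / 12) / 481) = -28484271 / 601916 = -47.32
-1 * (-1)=1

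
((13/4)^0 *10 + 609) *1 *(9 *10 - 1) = 55091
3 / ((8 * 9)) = 1 / 24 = 0.04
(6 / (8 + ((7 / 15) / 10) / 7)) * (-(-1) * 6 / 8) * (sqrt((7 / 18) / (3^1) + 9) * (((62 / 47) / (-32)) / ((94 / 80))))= -11625 * sqrt(2958) / 10612036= -0.06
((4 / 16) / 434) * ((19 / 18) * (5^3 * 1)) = 2375 / 31248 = 0.08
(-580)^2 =336400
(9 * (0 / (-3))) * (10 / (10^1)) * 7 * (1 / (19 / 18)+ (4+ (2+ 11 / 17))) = 0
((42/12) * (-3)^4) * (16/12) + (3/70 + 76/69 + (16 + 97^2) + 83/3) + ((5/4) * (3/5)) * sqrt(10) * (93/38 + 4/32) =1173 * sqrt(10)/608 + 47487647/4830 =9837.91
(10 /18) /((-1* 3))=-5 /27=-0.19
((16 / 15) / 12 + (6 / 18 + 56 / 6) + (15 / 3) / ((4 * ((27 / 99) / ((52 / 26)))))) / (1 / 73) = 124319 / 90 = 1381.32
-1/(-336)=1/336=0.00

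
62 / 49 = 1.27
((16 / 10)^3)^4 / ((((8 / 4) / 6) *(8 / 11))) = 283467841536 / 244140625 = 1161.08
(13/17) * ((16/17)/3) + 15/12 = 5167/3468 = 1.49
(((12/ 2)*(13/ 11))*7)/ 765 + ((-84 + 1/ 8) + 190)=2382901/ 22440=106.19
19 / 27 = 0.70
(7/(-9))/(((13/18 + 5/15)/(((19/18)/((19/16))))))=-112/171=-0.65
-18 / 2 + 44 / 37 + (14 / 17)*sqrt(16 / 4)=-3877 / 629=-6.16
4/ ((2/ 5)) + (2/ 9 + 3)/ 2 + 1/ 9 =211/ 18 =11.72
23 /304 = 0.08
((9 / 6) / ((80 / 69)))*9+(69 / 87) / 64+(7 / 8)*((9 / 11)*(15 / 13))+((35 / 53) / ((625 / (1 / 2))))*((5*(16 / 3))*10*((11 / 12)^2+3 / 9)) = 24017586841 / 1898994240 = 12.65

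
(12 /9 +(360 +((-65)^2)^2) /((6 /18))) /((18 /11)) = 1767247559 /54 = 32726806.65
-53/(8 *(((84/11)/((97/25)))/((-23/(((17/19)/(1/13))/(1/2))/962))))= 24712787/7143427200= 0.00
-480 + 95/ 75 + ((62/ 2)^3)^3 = 26439622160192.27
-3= -3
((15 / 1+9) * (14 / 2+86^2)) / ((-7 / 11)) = -1954392 / 7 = -279198.86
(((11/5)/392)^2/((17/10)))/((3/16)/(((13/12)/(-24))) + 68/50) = -7865/1185978752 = -0.00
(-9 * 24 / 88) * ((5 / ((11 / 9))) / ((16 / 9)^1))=-10935 / 1936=-5.65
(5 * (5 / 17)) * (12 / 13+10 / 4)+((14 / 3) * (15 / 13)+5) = 6815 / 442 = 15.42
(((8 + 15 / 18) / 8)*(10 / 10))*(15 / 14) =265 / 224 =1.18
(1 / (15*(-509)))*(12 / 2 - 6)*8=0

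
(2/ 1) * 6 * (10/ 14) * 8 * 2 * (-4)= -3840/ 7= -548.57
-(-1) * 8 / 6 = 4 / 3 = 1.33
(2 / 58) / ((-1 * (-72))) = 0.00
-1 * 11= -11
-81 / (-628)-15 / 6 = -1489 / 628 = -2.37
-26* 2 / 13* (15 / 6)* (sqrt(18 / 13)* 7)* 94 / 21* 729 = -685260* sqrt(26) / 13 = -268781.09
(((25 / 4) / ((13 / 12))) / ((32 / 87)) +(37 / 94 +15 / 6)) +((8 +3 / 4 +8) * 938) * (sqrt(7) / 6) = 363251 / 19552 +31423 * sqrt(7) / 12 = 6946.70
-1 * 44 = -44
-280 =-280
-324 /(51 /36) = -3888 /17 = -228.71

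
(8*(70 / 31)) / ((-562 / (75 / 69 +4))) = -32760 / 200353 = -0.16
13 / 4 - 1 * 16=-51 / 4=-12.75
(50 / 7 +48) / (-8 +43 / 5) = 1930 / 21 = 91.90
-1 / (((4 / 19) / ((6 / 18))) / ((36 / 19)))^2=-9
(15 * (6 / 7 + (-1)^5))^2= 225 / 49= 4.59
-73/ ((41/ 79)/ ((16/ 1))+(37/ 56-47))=645904/ 409723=1.58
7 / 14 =1 / 2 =0.50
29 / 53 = 0.55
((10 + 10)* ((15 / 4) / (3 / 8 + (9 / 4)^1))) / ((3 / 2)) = 400 / 21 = 19.05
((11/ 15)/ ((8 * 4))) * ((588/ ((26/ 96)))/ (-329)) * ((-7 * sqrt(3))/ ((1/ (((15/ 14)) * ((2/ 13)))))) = 1386 * sqrt(3)/ 7943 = 0.30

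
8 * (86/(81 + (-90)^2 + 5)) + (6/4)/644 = 455351/5271784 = 0.09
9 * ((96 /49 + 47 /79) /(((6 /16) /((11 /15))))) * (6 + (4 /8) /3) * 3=16096036 /19355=831.62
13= 13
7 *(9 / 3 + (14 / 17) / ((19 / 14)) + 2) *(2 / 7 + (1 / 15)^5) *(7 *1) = 19253282489 / 245278125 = 78.50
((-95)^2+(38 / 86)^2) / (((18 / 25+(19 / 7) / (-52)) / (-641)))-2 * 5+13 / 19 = -1849468788873421 / 213491087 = -8662978.93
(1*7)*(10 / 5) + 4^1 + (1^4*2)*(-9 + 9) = 18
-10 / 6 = -1.67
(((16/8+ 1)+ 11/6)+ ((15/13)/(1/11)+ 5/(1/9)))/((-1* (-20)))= 4877/1560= 3.13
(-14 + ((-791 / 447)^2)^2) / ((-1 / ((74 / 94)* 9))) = 29.72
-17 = -17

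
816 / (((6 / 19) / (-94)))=-242896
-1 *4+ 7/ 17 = -61/ 17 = -3.59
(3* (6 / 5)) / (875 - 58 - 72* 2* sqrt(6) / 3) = 864* sqrt(6) / 3268325 + 14706 / 3268325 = 0.01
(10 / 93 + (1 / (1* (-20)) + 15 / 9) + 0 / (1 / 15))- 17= -9471 / 620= -15.28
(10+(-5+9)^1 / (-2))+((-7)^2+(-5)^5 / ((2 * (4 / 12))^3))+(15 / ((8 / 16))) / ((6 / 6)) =-83679 / 8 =-10459.88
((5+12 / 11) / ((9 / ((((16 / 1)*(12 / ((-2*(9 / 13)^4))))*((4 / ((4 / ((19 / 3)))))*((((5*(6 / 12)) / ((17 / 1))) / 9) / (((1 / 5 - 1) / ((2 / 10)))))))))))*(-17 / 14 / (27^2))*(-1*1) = 363581530 / 29831377653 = 0.01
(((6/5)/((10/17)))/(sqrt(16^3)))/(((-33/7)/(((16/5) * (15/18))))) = -119/6600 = -0.02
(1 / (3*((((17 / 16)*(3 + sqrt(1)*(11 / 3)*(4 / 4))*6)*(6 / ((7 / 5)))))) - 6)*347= -7961221 / 3825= -2081.36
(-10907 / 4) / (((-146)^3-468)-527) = 10907 / 12452524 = 0.00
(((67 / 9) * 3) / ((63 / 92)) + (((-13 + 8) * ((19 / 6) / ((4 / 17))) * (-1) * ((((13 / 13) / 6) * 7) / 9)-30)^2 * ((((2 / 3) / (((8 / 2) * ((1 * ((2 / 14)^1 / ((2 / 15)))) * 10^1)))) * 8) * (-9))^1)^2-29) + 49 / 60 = 257090.25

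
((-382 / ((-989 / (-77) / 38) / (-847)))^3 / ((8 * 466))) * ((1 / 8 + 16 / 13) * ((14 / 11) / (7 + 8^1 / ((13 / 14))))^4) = 14077156526.32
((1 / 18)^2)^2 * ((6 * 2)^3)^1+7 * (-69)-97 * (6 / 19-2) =-319.62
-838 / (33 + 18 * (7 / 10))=-2095 / 114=-18.38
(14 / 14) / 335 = 0.00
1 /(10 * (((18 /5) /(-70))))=-35 /18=-1.94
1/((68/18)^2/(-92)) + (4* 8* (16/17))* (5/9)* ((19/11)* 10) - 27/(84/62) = 105198613/400554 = 262.63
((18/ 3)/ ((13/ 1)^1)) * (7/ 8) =21/ 52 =0.40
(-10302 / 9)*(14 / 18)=-24038 / 27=-890.30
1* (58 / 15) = 58 / 15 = 3.87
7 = 7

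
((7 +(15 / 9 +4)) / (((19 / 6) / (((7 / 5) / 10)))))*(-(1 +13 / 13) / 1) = -28 / 25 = -1.12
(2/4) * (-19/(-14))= 0.68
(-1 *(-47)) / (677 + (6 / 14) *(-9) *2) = 329 / 4685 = 0.07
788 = 788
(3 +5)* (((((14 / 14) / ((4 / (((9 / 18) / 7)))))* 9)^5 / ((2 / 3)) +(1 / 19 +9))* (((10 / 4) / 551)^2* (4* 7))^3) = 2960235886515625 / 213426930160936843108352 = 0.00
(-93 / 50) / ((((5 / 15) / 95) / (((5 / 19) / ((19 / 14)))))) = -1953 / 19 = -102.79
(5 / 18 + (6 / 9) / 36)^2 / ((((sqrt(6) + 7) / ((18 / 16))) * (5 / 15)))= 56 / 1161 - 8 * sqrt(6) / 1161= 0.03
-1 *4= -4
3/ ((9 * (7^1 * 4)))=1/ 84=0.01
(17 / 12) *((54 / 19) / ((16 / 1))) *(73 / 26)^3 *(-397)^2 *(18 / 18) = 9380824794009 / 10686208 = 877844.11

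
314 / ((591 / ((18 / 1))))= 1884 / 197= 9.56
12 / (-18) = -2 / 3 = -0.67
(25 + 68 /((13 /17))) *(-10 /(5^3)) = -2962 /325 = -9.11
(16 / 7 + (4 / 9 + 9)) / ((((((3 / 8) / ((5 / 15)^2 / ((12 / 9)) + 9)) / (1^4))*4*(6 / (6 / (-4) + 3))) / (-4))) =-80551 / 1134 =-71.03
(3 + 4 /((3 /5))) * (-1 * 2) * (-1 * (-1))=-58 /3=-19.33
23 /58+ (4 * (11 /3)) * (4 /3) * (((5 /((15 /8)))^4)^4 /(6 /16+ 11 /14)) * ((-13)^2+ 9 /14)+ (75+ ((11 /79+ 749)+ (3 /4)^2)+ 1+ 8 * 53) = 3450254742753696504782671 /184616710782192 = 18688745607.78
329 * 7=2303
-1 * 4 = -4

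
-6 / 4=-3 / 2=-1.50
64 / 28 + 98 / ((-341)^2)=1861182 / 813967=2.29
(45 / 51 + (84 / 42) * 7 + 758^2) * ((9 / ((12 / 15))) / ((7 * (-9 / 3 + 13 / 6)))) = -263731707 / 238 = -1108116.42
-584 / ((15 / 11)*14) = -3212 / 105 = -30.59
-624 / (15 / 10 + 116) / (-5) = 1248 / 1175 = 1.06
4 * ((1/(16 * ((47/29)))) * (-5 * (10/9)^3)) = -36250/34263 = -1.06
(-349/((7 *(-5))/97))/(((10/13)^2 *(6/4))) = 5721157/5250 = 1089.74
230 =230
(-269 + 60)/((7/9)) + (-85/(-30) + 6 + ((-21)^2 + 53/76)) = 181.82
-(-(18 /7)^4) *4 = 174.89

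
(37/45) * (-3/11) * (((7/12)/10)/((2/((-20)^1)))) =0.13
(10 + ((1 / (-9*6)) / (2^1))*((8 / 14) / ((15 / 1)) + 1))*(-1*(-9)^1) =113291 / 1260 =89.91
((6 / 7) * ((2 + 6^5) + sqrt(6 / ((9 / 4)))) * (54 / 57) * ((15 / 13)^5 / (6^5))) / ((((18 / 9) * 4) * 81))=3125 * sqrt(6) / 14222007072 + 12153125 / 4740669024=0.00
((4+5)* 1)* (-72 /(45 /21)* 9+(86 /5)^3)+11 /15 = 43075.17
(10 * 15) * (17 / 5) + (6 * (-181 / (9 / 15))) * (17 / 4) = -7182.50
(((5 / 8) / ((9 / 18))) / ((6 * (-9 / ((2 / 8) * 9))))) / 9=-5 / 864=-0.01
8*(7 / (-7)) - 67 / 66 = -595 / 66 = -9.02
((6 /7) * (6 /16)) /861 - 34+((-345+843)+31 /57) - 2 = 211869311 /458052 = 462.54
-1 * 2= -2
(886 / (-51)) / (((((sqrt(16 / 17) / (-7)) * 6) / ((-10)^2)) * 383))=77525 * sqrt(17) / 58599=5.45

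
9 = 9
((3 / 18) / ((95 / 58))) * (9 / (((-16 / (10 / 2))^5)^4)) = 1659393310546875 / 22969590572677954319417344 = 0.00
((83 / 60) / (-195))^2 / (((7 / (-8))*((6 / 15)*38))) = -6889 / 1820637000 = -0.00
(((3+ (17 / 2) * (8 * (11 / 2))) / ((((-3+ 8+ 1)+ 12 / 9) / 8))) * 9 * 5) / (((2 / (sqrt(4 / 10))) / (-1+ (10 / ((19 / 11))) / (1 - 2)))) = -2626182 * sqrt(10) / 209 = -39735.49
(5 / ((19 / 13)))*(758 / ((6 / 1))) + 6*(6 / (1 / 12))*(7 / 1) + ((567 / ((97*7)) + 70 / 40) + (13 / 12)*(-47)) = 12561377 / 3686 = 3407.86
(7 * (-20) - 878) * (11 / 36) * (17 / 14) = -377.71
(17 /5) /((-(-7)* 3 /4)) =0.65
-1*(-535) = 535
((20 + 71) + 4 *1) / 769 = 95 / 769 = 0.12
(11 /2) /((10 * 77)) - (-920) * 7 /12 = 225403 /420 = 536.67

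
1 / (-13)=-1 / 13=-0.08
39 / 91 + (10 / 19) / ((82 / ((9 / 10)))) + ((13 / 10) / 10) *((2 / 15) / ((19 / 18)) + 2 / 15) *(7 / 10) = 18730079 / 40897500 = 0.46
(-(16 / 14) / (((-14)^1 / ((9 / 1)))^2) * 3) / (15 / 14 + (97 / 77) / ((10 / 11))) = -1215 / 2107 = -0.58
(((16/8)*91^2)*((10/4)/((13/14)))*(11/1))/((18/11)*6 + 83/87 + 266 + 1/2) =72215220/40823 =1768.98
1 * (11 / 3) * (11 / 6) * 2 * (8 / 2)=484 / 9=53.78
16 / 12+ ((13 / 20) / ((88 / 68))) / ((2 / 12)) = 2869 / 660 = 4.35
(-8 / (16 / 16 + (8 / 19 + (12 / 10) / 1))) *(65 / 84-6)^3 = 8037429305 / 18447912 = 435.68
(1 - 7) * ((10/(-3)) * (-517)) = -10340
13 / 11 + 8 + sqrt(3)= sqrt(3) + 101 / 11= 10.91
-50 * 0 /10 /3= 0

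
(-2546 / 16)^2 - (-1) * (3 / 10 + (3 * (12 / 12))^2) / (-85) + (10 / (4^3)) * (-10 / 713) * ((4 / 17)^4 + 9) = 2412569406807181 / 95280756800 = 25320.64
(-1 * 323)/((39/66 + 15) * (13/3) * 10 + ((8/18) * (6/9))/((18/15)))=-287793/602185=-0.48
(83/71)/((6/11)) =913/426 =2.14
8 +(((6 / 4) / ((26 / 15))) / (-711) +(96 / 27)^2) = 6868171 / 332748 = 20.64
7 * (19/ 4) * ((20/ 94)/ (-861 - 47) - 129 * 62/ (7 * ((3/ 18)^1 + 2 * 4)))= -19455423521/ 4182248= -4651.91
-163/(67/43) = -7009/67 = -104.61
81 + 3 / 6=163 / 2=81.50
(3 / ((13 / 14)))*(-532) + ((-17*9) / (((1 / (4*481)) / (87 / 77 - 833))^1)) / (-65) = -18864306528 / 5005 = -3769092.21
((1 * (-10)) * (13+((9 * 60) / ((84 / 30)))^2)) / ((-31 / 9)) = 164082330 / 1519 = 108019.97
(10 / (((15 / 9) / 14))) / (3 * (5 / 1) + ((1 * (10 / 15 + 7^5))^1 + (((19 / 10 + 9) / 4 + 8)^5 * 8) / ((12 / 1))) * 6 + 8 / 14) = 15052800000 / 119789275912043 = 0.00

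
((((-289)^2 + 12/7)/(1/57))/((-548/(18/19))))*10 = -78928965/959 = -82303.40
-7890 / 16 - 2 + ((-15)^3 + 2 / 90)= -1393237 / 360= -3870.10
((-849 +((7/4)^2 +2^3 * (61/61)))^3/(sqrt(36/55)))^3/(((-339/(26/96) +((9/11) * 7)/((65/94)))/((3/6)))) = 2264889102193112542563341024753395309425 * sqrt(55)/108611957614968832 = 154650256767023614328968.10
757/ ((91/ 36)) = 27252/ 91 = 299.47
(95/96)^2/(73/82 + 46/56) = 518035/905472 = 0.57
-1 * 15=-15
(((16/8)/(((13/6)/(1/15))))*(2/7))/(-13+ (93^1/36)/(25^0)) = -96/56875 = -0.00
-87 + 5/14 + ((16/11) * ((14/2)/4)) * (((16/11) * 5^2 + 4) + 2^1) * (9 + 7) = 2775979/1694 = 1638.71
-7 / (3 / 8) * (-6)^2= -672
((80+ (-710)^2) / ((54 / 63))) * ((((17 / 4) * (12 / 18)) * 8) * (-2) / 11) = -26665520 / 11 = -2424138.18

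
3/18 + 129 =775/6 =129.17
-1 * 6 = -6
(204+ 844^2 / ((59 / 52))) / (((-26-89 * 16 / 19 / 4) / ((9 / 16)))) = -1584037467 / 200600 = -7896.50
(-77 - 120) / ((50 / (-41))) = 161.54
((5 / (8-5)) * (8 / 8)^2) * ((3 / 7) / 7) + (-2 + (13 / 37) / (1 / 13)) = 4840 / 1813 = 2.67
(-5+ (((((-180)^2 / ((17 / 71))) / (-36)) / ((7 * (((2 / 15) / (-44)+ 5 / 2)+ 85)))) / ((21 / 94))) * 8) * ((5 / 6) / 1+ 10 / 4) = -27030341050 / 36078063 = -749.22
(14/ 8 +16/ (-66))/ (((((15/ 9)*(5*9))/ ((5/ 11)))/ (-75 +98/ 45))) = -652123/ 980100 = -0.67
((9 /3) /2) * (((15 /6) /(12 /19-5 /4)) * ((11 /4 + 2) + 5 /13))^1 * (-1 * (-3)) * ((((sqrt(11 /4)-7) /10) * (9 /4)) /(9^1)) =319599 /19552-45657 * sqrt(11) /39104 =12.47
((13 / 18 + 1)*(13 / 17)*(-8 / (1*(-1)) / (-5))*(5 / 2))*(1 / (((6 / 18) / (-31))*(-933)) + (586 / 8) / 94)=-41419937 / 8945604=-4.63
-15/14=-1.07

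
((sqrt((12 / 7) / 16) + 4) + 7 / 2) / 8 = sqrt(21) / 112 + 15 / 16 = 0.98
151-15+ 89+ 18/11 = 2493/11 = 226.64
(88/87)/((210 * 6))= 22/27405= 0.00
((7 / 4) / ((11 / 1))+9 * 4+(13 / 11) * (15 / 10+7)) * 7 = 14231 / 44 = 323.43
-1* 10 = -10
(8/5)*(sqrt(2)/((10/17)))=3.85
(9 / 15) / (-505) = -3 / 2525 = -0.00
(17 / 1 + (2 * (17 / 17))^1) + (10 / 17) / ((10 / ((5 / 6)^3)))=19.03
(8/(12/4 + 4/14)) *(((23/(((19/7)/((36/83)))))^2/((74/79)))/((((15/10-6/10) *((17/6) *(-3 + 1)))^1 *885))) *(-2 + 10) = -5743696896/92292422119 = -0.06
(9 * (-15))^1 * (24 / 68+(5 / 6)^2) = -9615 / 68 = -141.40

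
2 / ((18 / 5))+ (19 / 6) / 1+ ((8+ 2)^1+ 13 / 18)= 130 / 9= 14.44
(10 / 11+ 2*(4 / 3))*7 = 826 / 33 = 25.03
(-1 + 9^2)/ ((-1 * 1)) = -80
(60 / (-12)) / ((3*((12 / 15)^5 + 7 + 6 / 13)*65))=-3125 / 949311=-0.00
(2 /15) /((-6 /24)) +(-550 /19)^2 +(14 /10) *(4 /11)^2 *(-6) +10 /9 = 1646064878 /1965645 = 837.42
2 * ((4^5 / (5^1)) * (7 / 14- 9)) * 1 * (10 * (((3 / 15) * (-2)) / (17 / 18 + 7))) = 1752.97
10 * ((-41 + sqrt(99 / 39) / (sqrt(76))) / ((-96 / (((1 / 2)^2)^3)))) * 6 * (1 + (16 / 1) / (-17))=205 / 8704 - 5 * sqrt(8151) / 4299776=0.02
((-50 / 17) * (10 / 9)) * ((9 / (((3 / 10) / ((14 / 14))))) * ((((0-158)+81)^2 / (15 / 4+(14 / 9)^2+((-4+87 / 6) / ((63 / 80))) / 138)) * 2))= -3005640000 / 16201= -185521.88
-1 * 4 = -4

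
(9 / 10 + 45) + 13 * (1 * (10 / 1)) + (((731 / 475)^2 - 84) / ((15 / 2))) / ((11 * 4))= 6539218118 / 37228125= 175.65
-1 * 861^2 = -741321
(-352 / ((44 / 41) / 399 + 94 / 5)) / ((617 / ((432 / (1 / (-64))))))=838.88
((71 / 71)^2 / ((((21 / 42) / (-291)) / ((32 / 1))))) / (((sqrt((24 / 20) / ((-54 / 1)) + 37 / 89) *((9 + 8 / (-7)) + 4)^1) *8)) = -12222 *sqrt(175330) / 16351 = -312.99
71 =71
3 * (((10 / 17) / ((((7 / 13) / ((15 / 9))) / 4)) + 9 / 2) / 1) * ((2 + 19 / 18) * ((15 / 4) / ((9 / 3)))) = 2313575 / 17136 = 135.01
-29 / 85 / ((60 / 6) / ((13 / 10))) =-377 / 8500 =-0.04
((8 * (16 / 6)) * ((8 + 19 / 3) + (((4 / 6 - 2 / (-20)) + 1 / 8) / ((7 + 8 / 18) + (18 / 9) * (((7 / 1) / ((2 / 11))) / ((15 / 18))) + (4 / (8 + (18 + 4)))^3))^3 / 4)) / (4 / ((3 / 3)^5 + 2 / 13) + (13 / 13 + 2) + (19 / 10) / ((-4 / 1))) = 16849708597114095315965 / 330167341864946022636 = 51.03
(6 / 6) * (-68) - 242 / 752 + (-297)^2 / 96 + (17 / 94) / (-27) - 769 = 3310171 / 40608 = 81.52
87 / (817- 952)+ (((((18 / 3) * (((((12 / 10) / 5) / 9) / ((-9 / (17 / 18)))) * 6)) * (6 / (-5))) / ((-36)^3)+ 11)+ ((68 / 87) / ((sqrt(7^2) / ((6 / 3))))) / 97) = 1338158772053 / 129192651000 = 10.36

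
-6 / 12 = -1 / 2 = -0.50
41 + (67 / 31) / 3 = 3880 / 93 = 41.72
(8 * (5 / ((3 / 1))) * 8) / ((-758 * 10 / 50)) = -800 / 1137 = -0.70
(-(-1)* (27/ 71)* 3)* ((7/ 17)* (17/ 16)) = 567/ 1136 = 0.50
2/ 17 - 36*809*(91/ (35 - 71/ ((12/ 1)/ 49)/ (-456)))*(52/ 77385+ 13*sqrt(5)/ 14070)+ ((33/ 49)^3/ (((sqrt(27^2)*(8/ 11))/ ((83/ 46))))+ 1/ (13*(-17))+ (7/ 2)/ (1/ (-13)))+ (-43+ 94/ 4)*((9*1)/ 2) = -179825002565466976441/ 982200540601520240 - 4488823872*sqrt(5)/ 65324665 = -336.74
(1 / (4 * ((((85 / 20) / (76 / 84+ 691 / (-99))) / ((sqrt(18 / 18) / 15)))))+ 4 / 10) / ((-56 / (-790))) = 1312901 / 247401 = 5.31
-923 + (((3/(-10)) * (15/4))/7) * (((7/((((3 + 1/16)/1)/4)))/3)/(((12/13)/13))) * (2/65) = -226187/245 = -923.21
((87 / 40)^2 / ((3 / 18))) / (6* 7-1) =22707 / 32800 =0.69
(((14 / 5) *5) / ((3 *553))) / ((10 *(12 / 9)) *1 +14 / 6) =2 / 3713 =0.00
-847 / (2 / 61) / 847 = -61 / 2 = -30.50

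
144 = 144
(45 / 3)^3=3375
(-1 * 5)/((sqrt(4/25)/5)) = -62.50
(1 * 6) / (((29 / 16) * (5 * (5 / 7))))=672 / 725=0.93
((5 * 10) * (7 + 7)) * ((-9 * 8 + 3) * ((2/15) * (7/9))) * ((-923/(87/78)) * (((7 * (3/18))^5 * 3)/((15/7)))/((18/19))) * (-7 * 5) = -1057983402908705/2283228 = -463371771.42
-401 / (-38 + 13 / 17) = 6817 / 633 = 10.77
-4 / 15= -0.27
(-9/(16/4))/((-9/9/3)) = 27/4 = 6.75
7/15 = 0.47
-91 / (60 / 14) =-637 / 30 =-21.23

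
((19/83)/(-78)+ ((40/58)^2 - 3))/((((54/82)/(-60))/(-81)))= -16925145630/907439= -18651.55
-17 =-17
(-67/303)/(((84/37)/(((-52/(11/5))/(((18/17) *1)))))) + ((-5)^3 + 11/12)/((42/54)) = -396511207/2519748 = -157.36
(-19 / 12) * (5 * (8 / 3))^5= -486400000 / 729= -667215.36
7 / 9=0.78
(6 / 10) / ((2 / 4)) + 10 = 56 / 5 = 11.20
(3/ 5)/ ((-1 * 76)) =-3/ 380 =-0.01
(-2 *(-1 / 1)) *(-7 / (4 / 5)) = -35 / 2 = -17.50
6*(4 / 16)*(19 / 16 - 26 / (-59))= 4611 / 1888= 2.44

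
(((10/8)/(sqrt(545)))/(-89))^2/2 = 5/27628448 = 0.00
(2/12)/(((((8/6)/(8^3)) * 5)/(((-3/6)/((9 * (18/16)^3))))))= -16384/32805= -0.50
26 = 26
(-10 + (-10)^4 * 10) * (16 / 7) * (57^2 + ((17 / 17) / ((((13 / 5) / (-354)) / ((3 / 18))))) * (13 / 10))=5150684880 / 7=735812125.71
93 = 93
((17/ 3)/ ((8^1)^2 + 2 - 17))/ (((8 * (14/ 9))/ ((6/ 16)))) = 153/ 43904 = 0.00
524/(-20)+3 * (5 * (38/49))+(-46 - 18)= -19249/245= -78.57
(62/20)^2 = 961/100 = 9.61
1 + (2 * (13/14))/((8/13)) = 225/56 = 4.02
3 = 3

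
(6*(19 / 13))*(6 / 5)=684 / 65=10.52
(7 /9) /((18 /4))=14 /81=0.17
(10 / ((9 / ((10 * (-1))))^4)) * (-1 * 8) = -800000 / 6561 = -121.93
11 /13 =0.85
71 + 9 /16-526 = -7271 /16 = -454.44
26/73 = 0.36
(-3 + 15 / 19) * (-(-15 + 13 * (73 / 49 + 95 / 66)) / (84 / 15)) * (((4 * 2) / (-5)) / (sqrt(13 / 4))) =-298556 * sqrt(13) / 133133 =-8.09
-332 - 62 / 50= -8331 / 25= -333.24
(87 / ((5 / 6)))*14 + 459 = 1920.60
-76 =-76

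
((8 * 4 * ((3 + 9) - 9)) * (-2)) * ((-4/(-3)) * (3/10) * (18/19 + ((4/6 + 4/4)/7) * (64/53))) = -3342592/35245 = -94.84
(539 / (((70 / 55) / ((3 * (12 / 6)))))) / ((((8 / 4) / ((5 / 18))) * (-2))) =-4235 / 24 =-176.46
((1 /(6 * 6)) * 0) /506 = 0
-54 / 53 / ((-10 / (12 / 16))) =81 / 1060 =0.08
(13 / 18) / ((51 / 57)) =0.81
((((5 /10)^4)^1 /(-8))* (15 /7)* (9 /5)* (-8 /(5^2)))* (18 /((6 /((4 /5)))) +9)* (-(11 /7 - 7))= 29241 /49000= 0.60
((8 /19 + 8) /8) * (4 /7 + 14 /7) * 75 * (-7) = -27000 /19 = -1421.05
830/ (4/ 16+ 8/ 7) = 23240/ 39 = 595.90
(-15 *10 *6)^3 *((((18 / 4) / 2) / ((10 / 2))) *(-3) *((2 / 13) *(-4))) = -7873200000 / 13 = -605630769.23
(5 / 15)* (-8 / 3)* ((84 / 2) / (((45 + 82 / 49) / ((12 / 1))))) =-21952 / 2287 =-9.60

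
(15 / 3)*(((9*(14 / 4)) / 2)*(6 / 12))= 315 / 8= 39.38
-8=-8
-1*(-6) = 6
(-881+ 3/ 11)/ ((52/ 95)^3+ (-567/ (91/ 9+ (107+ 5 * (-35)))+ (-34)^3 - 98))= 618222247000/ 27651052814561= 0.02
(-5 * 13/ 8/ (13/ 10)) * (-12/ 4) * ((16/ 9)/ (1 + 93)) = 50/ 141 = 0.35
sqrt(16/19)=4*sqrt(19)/19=0.92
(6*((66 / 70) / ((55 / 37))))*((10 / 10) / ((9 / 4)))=296 / 175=1.69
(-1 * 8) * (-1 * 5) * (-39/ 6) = -260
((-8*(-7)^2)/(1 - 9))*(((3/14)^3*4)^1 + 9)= 6201/14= 442.93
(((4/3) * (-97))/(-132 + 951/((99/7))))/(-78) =-2134/83343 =-0.03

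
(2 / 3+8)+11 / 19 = 527 / 57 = 9.25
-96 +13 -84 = -167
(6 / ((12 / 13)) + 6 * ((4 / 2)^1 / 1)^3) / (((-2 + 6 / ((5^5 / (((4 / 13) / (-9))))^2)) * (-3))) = 9.08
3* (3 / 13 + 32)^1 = 1257 / 13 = 96.69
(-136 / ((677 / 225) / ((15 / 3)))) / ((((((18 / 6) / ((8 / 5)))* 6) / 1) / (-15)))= 204000 / 677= 301.33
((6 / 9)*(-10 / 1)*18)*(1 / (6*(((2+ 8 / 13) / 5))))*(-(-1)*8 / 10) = -520 / 17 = -30.59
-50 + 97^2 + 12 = 9371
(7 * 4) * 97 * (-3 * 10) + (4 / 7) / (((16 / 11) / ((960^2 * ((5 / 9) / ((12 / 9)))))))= 485640 / 7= 69377.14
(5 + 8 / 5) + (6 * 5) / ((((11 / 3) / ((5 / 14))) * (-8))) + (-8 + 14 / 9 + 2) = 49627 / 27720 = 1.79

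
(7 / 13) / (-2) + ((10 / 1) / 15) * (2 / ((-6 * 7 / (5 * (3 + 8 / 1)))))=-3301 / 1638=-2.02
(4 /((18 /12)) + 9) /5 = 7 /3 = 2.33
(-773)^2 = 597529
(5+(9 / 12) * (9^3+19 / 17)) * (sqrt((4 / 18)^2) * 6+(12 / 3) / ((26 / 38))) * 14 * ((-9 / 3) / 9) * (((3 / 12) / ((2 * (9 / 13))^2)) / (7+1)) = -14959945 / 49572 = -301.78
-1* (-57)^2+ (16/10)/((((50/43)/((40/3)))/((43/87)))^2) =-27228034597/8515125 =-3197.61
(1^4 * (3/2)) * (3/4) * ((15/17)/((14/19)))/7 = 2565/13328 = 0.19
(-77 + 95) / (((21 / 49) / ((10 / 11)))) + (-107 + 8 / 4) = -735 / 11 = -66.82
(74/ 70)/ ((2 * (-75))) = -37/ 5250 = -0.01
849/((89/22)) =18678/89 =209.87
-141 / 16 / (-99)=47 / 528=0.09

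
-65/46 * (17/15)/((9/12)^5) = -113152/16767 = -6.75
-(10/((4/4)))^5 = -100000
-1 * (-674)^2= -454276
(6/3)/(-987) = -2/987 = -0.00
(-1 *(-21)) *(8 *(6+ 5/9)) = 3304/3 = 1101.33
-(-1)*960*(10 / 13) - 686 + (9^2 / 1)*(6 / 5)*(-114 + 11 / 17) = -12116816 / 1105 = -10965.44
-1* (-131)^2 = -17161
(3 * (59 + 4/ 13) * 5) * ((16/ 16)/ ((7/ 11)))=127215/ 91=1397.97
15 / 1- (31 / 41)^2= 24254 / 1681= 14.43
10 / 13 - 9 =-107 / 13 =-8.23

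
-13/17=-0.76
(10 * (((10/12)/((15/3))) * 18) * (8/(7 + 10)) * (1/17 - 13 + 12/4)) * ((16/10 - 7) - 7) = 502944/289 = 1740.29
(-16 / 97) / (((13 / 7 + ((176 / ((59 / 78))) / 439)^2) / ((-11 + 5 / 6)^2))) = -69895749322588 / 8765277319773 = -7.97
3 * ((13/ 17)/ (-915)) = -13/ 5185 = -0.00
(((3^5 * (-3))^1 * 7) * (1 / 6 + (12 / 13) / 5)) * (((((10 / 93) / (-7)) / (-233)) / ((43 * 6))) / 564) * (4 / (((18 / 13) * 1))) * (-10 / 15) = 137 / 87586098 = 0.00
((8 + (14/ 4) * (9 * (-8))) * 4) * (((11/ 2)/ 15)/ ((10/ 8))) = -21472/ 75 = -286.29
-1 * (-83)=83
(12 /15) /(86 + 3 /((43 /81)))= 172 /19705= 0.01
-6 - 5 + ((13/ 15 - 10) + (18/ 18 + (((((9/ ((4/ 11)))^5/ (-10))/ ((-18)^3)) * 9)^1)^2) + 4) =41352327927897563/ 20132659200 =2053992.35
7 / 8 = 0.88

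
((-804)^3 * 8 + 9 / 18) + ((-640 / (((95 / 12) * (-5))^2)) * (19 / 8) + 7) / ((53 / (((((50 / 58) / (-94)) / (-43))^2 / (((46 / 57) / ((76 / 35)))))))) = -4157747711.50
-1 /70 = -0.01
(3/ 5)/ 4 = 3/ 20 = 0.15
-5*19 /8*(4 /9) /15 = -19 /54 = -0.35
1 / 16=0.06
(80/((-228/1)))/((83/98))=-1960/4731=-0.41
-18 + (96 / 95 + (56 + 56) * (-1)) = -12254 / 95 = -128.99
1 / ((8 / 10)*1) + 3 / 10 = 1.55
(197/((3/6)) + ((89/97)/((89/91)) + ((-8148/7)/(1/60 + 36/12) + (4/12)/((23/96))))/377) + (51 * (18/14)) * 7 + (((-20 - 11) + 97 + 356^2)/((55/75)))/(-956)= 18524114719871/27602097094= 671.11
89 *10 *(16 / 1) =14240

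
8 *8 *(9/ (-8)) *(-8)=576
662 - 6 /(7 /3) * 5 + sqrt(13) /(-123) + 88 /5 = 23336 /35 - sqrt(13) /123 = 666.71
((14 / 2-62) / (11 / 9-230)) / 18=55 / 4118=0.01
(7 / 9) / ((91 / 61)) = 61 / 117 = 0.52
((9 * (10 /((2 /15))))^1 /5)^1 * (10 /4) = 675 /2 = 337.50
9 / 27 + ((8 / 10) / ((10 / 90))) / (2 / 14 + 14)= 139 / 165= 0.84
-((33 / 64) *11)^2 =-131769 / 4096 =-32.17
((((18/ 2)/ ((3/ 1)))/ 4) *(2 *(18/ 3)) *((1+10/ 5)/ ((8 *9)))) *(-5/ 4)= -15/ 32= -0.47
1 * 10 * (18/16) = 45/4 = 11.25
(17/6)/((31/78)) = 221/31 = 7.13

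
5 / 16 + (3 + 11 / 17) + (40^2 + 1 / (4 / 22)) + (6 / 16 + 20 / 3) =1616.50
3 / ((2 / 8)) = 12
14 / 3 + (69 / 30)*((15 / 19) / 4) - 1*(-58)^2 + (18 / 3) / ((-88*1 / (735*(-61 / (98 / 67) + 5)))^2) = 4089586891 / 7296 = 560524.52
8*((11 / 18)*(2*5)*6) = 880 / 3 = 293.33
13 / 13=1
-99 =-99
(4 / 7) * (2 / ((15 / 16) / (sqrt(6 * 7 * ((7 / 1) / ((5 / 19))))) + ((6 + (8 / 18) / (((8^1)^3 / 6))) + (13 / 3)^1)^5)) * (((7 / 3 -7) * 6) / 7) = -273779108699145981367261593600 / 7073669733974063652409864678981919 + 68078861925529707085824 * sqrt(570) / 176841743349351591310246616974547975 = -0.00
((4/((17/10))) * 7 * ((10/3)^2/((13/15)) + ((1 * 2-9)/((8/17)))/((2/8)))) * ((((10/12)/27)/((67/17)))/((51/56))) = -71363600/10794303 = -6.61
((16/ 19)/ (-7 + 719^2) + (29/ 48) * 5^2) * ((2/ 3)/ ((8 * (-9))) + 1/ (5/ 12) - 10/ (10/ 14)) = -2480100724319/ 14143861440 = -175.35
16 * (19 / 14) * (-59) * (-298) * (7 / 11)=2672464 / 11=242951.27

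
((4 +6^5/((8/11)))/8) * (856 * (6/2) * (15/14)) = 3678660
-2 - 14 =-16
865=865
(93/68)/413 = 93/28084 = 0.00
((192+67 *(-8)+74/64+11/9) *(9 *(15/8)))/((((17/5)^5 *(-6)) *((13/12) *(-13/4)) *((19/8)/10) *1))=-23059453125/9118321654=-2.53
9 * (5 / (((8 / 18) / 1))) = 405 / 4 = 101.25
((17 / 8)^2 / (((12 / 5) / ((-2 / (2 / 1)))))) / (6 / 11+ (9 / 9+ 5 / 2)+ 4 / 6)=-15895 / 39808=-0.40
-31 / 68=-0.46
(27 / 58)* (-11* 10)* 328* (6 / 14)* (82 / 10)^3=-20142024408 / 5075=-3968871.80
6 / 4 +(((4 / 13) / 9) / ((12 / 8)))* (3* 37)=943 / 234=4.03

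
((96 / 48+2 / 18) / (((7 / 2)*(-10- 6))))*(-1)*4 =19 / 126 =0.15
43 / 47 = 0.91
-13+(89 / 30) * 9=137 / 10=13.70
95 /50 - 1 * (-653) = 6549 /10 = 654.90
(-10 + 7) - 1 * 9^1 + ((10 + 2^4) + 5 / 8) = 117 / 8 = 14.62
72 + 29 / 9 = 677 / 9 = 75.22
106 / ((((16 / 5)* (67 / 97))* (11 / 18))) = 231345 / 2948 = 78.48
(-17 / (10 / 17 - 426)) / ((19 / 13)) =3757 / 137408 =0.03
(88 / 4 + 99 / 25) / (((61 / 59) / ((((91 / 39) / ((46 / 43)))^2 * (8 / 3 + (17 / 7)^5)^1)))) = 311097370847593 / 29884320900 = 10410.05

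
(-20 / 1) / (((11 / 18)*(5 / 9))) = -648 / 11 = -58.91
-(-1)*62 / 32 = 1.94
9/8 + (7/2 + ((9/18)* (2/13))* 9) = 553/104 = 5.32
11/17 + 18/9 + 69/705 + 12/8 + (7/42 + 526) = 6356983/11985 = 530.41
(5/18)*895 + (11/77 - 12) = 29831/126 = 236.75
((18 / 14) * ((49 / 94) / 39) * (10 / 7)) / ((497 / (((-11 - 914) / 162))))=-0.00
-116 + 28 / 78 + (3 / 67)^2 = -20245039 / 175071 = -115.64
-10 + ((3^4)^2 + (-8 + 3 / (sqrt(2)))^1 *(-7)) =6607 - 21 *sqrt(2) / 2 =6592.15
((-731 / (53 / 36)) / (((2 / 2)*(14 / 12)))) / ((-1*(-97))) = -157896 / 35987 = -4.39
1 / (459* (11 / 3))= 1 / 1683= 0.00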